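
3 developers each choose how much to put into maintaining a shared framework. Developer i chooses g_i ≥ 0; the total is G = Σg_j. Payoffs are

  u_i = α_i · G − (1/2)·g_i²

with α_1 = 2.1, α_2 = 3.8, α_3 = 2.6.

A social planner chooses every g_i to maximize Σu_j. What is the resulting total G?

25.5

Planner FOC: ∂(Σu_j)/∂g_i = (Σα_j) − g_i = 0, so g_i^SO = Σα_j = 8.5 for every i; G^SO = 25.5.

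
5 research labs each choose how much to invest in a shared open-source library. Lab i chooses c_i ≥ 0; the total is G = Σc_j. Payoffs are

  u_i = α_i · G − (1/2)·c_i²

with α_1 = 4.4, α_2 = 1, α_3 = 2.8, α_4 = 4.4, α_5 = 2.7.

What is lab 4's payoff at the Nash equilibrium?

57.64

Lab i's FOC: ∂u_i/∂c_i = α_i − c_i = 0, so c_i* = α_i.
NE contributions = (4.4, 1, 2.8, 4.4, 2.7); G = 15.3.
u_4 = α_4·G − ½·(c_4)² = 4.4·15.3 − ½·4.4² = 57.64.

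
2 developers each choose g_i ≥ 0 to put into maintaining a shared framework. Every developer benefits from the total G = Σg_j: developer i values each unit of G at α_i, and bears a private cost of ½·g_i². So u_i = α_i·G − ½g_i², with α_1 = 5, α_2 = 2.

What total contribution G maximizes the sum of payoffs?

14

Planner FOC: ∂(Σu_j)/∂g_i = (Σα_j) − g_i = 0, so g_i^SO = Σα_j = 7 for every i; G^SO = 14.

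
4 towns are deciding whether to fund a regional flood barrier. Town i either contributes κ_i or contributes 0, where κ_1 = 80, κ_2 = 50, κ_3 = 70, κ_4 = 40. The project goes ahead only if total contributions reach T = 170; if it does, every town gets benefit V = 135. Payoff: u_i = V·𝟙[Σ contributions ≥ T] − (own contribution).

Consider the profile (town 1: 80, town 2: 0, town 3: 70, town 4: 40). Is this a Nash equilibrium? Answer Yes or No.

Yes

Total = 190 ≥ 170: provided.
Town 1 (pledges 80, payoff 55): dropping to 0 → total 110, payoff 0. No gain.
Town 2 (pledges 0, payoff 135): pledging 50 → total 240, payoff 85. No gain.
Town 3 (pledges 70, payoff 65): dropping to 0 → total 120, payoff 0. No gain.
Town 4 (pledges 40, payoff 95): dropping to 0 → total 150, payoff 0. No gain.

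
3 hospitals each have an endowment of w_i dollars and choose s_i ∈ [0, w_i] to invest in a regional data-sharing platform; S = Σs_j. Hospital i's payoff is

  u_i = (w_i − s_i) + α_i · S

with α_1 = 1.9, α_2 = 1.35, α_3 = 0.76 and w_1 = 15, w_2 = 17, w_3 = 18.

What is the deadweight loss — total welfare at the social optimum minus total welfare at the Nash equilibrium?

54.18

∂u_i/∂s_i = α_i − 1, so hospital i contributes w_i if α_i > 1, else 0.
α_i > 1 for i ∈ {1, 2}; NE contributions (15, 17, 0), S = 32.
W^NE = Σw_i − S^NE + (Σα_i)·S^NE = 50 + 3.01·32 = 146.32.
Planner: ∂(Σu_j)/∂s_i = Σα_j − 1 = 3.01 > 0, so everyone contributes w_i; S^SO = 50, W^SO = 50 + 3.01·50 = 200.5.
Deadweight loss = 54.18.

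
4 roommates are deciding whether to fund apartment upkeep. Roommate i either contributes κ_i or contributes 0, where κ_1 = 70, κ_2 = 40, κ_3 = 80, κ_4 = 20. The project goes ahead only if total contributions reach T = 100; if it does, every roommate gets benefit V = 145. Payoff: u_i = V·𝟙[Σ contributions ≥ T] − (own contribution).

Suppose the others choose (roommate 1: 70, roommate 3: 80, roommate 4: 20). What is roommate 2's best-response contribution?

0

Others' total = 170 ≥ 100; contributing adds cost 40 for no extra benefit.
Best response: 0.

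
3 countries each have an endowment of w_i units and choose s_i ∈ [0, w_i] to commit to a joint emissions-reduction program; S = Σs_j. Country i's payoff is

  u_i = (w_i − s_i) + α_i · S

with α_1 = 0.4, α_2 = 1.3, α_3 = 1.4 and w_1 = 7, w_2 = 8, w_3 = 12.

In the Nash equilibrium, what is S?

20

∂u_i/∂s_i = α_i − 1, so country i contributes w_i if α_i > 1, else 0.
α_i > 1 for i ∈ {2, 3}; NE contributions (0, 8, 12), S = 20.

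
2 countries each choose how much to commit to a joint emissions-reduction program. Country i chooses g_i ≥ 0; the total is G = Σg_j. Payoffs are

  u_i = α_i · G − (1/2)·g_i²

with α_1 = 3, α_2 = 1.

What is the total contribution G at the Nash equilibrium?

4

Country i's FOC: ∂u_i/∂g_i = α_i − g_i = 0, so g_i* = α_i.
NE contributions = (3, 1); G = 4.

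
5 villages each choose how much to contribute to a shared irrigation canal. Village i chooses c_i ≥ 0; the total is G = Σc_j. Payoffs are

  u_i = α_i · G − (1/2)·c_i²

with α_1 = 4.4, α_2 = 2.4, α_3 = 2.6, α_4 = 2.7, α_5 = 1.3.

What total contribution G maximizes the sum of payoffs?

Planner FOC: ∂(Σu_j)/∂c_i = (Σα_j) − c_i = 0, so c_i^SO = Σα_j = 13.4 for every i; G^SO = 67.

67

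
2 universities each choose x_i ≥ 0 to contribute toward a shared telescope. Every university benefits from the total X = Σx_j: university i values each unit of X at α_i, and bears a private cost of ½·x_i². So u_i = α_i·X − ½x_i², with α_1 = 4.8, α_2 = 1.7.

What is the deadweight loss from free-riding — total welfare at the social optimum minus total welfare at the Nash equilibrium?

University i's FOC: ∂u_i/∂x_i = α_i − x_i = 0, so x_i* = α_i.
NE contributions = (4.8, 1.7); X = 6.5.
W^NE = (Σα)·X − ½Σα_i² = 6.5² − ½·25.93 = 29.285.
Planner sets x_i = Σα_j = 6.5 for every i, so X^SO = 2·6.5 = 13.
W^SO = (Σα)·X^SO − ½·2·(Σα)² = (2/2)·6.5² = 42.25.
Deadweight loss = W^SO − W^NE = 12.965.

12.965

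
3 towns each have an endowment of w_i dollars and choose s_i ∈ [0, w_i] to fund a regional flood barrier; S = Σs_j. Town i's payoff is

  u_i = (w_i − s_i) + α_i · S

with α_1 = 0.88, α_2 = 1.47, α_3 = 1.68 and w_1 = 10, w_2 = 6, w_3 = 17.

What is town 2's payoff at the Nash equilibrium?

33.81

∂u_i/∂s_i = α_i − 1, so town i contributes w_i if α_i > 1, else 0.
α_i > 1 for i ∈ {2, 3}; NE contributions (0, 6, 17), S = 23.
u_2 = (6 − 6) + 1.47·23 = 33.81.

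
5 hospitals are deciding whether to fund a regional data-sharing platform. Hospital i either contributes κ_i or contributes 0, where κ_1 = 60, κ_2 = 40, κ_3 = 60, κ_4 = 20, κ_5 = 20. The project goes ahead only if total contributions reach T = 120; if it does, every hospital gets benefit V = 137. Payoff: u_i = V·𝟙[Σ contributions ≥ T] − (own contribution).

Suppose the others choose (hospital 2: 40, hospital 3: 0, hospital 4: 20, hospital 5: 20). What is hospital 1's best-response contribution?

60

Others' total = 80. Contributing 60 brings total to 140 ≥ 120: gain V − κ_1 = 77.
Best response: 60.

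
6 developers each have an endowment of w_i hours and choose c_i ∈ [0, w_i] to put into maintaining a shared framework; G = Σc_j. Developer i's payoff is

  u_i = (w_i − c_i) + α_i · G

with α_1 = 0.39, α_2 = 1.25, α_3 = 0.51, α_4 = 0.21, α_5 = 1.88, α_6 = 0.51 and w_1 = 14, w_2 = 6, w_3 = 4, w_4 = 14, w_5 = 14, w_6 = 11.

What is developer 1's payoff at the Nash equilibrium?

21.8

∂u_i/∂c_i = α_i − 1, so developer i contributes w_i if α_i > 1, else 0.
α_i > 1 for i ∈ {2, 5}; NE contributions (0, 6, 0, 0, 14, 0), G = 20.
u_1 = (14 − 0) + 0.39·20 = 21.8.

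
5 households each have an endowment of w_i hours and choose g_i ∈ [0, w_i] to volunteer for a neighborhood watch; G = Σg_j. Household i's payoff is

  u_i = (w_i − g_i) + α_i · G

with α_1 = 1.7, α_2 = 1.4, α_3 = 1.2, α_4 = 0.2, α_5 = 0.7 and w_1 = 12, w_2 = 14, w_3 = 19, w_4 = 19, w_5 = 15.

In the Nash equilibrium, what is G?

∂u_i/∂g_i = α_i − 1, so household i contributes w_i if α_i > 1, else 0.
α_i > 1 for i ∈ {1, 2, 3}; NE contributions (12, 14, 19, 0, 0), G = 45.

45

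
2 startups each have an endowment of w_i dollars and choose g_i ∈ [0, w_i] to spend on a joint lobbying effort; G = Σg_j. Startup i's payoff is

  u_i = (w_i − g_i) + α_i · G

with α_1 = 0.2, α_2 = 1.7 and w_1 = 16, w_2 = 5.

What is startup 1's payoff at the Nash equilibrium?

17

∂u_i/∂g_i = α_i − 1, so startup i contributes w_i if α_i > 1, else 0.
α_i > 1 for i ∈ {2}; NE contributions (0, 5), G = 5.
u_1 = (16 − 0) + 0.2·5 = 17.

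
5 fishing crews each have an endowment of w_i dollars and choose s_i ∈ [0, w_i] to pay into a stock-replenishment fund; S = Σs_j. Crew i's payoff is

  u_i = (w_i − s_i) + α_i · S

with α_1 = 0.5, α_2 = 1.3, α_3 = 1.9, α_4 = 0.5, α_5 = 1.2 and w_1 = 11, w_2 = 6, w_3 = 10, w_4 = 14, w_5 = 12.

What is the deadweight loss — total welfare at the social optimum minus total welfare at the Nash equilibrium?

∂u_i/∂s_i = α_i − 1, so crew i contributes w_i if α_i > 1, else 0.
α_i > 1 for i ∈ {2, 3, 5}; NE contributions (0, 6, 10, 0, 12), S = 28.
W^NE = Σw_i − S^NE + (Σα_i)·S^NE = 53 + 4.4·28 = 176.2.
Planner: ∂(Σu_j)/∂s_i = Σα_j − 1 = 4.4 > 0, so everyone contributes w_i; S^SO = 53, W^SO = 53 + 4.4·53 = 286.2.
Deadweight loss = 110.

110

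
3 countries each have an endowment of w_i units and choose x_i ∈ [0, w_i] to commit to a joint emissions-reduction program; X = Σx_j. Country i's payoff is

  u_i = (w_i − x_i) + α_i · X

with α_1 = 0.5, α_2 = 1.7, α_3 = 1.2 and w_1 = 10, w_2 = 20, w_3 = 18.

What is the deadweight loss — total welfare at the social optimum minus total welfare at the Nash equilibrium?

∂u_i/∂x_i = α_i − 1, so country i contributes w_i if α_i > 1, else 0.
α_i > 1 for i ∈ {2, 3}; NE contributions (0, 20, 18), X = 38.
W^NE = Σw_i − X^NE + (Σα_i)·X^NE = 48 + 2.4·38 = 139.2.
Planner: ∂(Σu_j)/∂x_i = Σα_j − 1 = 2.4 > 0, so everyone contributes w_i; X^SO = 48, W^SO = 48 + 2.4·48 = 163.2.
Deadweight loss = 24.

24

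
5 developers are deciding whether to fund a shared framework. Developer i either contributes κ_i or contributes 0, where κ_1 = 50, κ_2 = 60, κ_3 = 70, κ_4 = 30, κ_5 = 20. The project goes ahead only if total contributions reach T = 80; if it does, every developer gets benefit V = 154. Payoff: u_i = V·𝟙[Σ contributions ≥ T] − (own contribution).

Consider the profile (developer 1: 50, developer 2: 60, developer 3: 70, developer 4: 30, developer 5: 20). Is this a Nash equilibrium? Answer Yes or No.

No

Total = 230 ≥ 80: provided.
Developer 1 (pledges 50, payoff 104): dropping to 0 → total 180, payoff 154. Profitable deviation.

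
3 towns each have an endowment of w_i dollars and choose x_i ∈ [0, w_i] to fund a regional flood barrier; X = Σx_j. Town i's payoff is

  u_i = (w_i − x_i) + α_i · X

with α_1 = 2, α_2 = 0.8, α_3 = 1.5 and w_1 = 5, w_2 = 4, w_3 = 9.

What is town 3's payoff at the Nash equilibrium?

∂u_i/∂x_i = α_i − 1, so town i contributes w_i if α_i > 1, else 0.
α_i > 1 for i ∈ {1, 3}; NE contributions (5, 0, 9), X = 14.
u_3 = (9 − 9) + 1.5·14 = 21.

21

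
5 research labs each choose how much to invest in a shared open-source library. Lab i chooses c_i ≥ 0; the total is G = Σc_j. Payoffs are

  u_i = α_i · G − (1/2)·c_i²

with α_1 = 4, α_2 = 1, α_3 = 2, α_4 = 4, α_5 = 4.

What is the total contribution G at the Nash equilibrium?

Lab i's FOC: ∂u_i/∂c_i = α_i − c_i = 0, so c_i* = α_i.
NE contributions = (4, 1, 2, 4, 4); G = 15.

15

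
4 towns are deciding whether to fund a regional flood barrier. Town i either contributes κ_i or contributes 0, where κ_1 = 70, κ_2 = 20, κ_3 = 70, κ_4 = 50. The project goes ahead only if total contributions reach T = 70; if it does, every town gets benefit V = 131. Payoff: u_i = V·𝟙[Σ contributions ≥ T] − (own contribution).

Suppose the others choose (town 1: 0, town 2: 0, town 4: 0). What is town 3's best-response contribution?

70

Others' total = 0. Contributing 70 brings total to 70 ≥ 70: gain V − κ_3 = 61.
Best response: 70.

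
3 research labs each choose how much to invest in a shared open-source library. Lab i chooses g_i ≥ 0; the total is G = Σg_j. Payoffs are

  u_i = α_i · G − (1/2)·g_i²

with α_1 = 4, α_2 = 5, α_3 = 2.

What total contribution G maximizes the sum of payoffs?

33

Planner FOC: ∂(Σu_j)/∂g_i = (Σα_j) − g_i = 0, so g_i^SO = Σα_j = 11 for every i; G^SO = 33.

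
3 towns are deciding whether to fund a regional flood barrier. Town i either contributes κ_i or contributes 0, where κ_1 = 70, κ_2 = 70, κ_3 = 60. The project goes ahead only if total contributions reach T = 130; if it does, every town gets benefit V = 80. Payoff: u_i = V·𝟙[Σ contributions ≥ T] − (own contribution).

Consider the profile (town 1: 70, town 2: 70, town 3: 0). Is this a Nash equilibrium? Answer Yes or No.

Yes

Total = 140 ≥ 130: provided.
Town 1 (pledges 70, payoff 10): dropping to 0 → total 70, payoff 0. No gain.
Town 2 (pledges 70, payoff 10): dropping to 0 → total 70, payoff 0. No gain.
Town 3 (pledges 0, payoff 80): pledging 60 → total 200, payoff 20. No gain.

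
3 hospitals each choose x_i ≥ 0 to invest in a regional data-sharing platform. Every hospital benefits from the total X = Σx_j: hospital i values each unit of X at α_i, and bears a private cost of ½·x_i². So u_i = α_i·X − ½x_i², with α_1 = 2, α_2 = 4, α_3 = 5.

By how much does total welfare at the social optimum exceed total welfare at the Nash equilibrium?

83

Hospital i's FOC: ∂u_i/∂x_i = α_i − x_i = 0, so x_i* = α_i.
NE contributions = (2, 4, 5); X = 11.
W^NE = (Σα)·X − ½Σα_i² = 11² − ½·45 = 98.5.
Planner sets x_i = Σα_j = 11 for every i, so X^SO = 3·11 = 33.
W^SO = (Σα)·X^SO − ½·3·(Σα)² = (3/2)·11² = 181.5.
Deadweight loss = W^SO − W^NE = 83.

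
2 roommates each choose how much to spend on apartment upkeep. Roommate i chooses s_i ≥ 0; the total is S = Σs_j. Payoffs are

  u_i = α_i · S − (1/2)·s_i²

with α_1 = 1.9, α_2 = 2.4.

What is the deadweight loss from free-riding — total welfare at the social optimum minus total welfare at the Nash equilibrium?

Roommate i's FOC: ∂u_i/∂s_i = α_i − s_i = 0, so s_i* = α_i.
NE contributions = (1.9, 2.4); S = 4.3.
W^NE = (Σα)·S − ½Σα_i² = 4.3² − ½·9.37 = 13.805.
Planner sets s_i = Σα_j = 4.3 for every i, so S^SO = 2·4.3 = 8.6.
W^SO = (Σα)·S^SO − ½·2·(Σα)² = (2/2)·4.3² = 18.49.
Deadweight loss = W^SO − W^NE = 4.685.

4.685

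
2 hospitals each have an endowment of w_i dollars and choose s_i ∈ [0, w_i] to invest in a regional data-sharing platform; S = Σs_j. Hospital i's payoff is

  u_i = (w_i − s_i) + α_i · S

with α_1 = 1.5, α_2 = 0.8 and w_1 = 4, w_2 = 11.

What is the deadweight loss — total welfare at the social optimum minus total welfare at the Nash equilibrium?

∂u_i/∂s_i = α_i − 1, so hospital i contributes w_i if α_i > 1, else 0.
α_i > 1 for i ∈ {1}; NE contributions (4, 0), S = 4.
W^NE = Σw_i − S^NE + (Σα_i)·S^NE = 15 + 1.3·4 = 20.2.
Planner: ∂(Σu_j)/∂s_i = Σα_j − 1 = 1.3 > 0, so everyone contributes w_i; S^SO = 15, W^SO = 15 + 1.3·15 = 34.5.
Deadweight loss = 14.3.

14.3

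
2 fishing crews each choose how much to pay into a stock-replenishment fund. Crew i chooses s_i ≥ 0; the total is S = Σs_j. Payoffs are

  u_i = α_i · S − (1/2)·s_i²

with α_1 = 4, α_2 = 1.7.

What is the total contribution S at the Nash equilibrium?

Crew i's FOC: ∂u_i/∂s_i = α_i − s_i = 0, so s_i* = α_i.
NE contributions = (4, 1.7); S = 5.7.

5.7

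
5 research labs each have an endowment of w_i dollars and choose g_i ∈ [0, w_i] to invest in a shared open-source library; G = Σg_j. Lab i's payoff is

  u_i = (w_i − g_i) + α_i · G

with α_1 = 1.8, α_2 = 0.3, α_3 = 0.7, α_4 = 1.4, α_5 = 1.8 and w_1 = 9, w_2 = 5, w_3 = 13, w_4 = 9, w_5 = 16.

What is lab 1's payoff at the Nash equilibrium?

∂u_i/∂g_i = α_i − 1, so lab i contributes w_i if α_i > 1, else 0.
α_i > 1 for i ∈ {1, 4, 5}; NE contributions (9, 0, 0, 9, 16), G = 34.
u_1 = (9 − 9) + 1.8·34 = 61.2.

61.2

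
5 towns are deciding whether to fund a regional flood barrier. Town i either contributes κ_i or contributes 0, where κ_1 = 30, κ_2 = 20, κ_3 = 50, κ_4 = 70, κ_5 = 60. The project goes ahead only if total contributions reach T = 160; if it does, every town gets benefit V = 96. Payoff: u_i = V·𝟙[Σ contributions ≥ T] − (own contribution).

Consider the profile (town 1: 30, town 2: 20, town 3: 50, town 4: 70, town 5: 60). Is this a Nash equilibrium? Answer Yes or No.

No

Total = 230 ≥ 160: provided.
Town 1 (pledges 30, payoff 66): dropping to 0 → total 200, payoff 96. Profitable deviation.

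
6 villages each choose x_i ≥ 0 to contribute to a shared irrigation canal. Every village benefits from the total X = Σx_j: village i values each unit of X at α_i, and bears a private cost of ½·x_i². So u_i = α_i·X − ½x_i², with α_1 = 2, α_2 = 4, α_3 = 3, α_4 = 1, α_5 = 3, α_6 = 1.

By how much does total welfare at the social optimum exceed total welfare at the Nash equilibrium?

Village i's FOC: ∂u_i/∂x_i = α_i − x_i = 0, so x_i* = α_i.
NE contributions = (2, 4, 3, 1, 3, 1); X = 14.
W^NE = (Σα)·X − ½Σα_i² = 14² − ½·40 = 176.
Planner sets x_i = Σα_j = 14 for every i, so X^SO = 6·14 = 84.
W^SO = (Σα)·X^SO − ½·6·(Σα)² = (6/2)·14² = 588.
Deadweight loss = W^SO − W^NE = 412.

412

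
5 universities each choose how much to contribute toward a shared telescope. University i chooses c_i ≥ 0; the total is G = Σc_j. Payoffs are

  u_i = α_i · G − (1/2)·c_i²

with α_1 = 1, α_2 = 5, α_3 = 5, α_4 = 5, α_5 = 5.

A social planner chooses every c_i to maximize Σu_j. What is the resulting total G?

Planner FOC: ∂(Σu_j)/∂c_i = (Σα_j) − c_i = 0, so c_i^SO = Σα_j = 21 for every i; G^SO = 105.

105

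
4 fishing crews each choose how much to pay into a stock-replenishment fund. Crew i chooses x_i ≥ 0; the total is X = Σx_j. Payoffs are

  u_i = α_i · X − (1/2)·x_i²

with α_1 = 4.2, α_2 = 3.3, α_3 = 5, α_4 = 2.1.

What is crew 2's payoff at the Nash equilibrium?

42.735

Crew i's FOC: ∂u_i/∂x_i = α_i − x_i = 0, so x_i* = α_i.
NE contributions = (4.2, 3.3, 5, 2.1); X = 14.6.
u_2 = α_2·X − ½·(x_2)² = 3.3·14.6 − ½·3.3² = 42.735.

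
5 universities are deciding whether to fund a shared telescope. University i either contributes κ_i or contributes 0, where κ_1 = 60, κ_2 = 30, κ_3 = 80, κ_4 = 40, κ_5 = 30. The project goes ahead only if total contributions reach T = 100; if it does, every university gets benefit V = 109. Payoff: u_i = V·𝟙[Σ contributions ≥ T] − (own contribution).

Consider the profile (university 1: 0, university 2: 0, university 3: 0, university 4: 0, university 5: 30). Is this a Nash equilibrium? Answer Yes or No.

Total = 30 < 100: not provided.
University 1 (pledges 0, payoff 0): pledging 60 → total 90, payoff -60. No gain.
University 2 (pledges 0, payoff 0): pledging 30 → total 60, payoff -30. No gain.
University 3 (pledges 0, payoff 0): pledging 80 → total 110, payoff 29. Profitable deviation.

No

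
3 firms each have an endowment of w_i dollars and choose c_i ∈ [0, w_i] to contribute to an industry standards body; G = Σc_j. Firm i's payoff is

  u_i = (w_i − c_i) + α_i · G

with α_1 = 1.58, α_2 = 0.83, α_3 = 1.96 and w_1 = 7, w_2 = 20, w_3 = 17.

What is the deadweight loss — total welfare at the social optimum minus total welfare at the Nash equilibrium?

67.4

∂u_i/∂c_i = α_i − 1, so firm i contributes w_i if α_i > 1, else 0.
α_i > 1 for i ∈ {1, 3}; NE contributions (7, 0, 17), G = 24.
W^NE = Σw_i − G^NE + (Σα_i)·G^NE = 44 + 3.37·24 = 124.88.
Planner: ∂(Σu_j)/∂c_i = Σα_j − 1 = 3.37 > 0, so everyone contributes w_i; G^SO = 44, W^SO = 44 + 3.37·44 = 192.28.
Deadweight loss = 67.4.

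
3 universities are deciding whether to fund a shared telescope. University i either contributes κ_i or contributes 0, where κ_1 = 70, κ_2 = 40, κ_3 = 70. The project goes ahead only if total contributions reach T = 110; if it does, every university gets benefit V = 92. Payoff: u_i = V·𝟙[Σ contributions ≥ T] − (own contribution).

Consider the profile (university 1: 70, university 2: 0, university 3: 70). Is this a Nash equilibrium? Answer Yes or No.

Yes

Total = 140 ≥ 110: provided.
University 1 (pledges 70, payoff 22): dropping to 0 → total 70, payoff 0. No gain.
University 2 (pledges 0, payoff 92): pledging 40 → total 180, payoff 52. No gain.
University 3 (pledges 70, payoff 22): dropping to 0 → total 70, payoff 0. No gain.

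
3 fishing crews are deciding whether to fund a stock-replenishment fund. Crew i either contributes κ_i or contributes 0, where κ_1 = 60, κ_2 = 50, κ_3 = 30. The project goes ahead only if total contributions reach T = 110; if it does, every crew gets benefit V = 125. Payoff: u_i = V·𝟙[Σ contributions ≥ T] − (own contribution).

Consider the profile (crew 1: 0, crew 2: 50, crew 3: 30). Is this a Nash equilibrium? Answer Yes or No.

No

Total = 80 < 110: not provided.
Crew 1 (pledges 0, payoff 0): pledging 60 → total 140, payoff 65. Profitable deviation.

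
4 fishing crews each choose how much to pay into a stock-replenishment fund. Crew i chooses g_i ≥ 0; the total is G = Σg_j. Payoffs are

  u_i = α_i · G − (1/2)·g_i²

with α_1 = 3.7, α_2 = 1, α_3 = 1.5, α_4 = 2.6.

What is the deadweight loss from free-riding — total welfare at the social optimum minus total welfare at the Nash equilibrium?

89.29

Crew i's FOC: ∂u_i/∂g_i = α_i − g_i = 0, so g_i* = α_i.
NE contributions = (3.7, 1, 1.5, 2.6); G = 8.8.
W^NE = (Σα)·G − ½Σα_i² = 8.8² − ½·23.7 = 65.59.
Planner sets g_i = Σα_j = 8.8 for every i, so G^SO = 4·8.8 = 35.2.
W^SO = (Σα)·G^SO − ½·4·(Σα)² = (4/2)·8.8² = 154.88.
Deadweight loss = W^SO − W^NE = 89.29.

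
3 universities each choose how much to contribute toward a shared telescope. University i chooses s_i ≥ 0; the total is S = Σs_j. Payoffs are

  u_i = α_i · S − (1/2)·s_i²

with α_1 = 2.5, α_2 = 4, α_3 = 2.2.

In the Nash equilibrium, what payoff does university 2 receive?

University i's FOC: ∂u_i/∂s_i = α_i − s_i = 0, so s_i* = α_i.
NE contributions = (2.5, 4, 2.2); S = 8.7.
u_2 = α_2·S − ½·(s_2)² = 4·8.7 − ½·4² = 26.8.

26.8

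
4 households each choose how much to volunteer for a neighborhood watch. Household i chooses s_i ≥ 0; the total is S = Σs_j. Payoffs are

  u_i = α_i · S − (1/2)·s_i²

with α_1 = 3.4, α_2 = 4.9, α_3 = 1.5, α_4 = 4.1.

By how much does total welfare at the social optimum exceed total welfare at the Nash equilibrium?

220.525

Household i's FOC: ∂u_i/∂s_i = α_i − s_i = 0, so s_i* = α_i.
NE contributions = (3.4, 4.9, 1.5, 4.1); S = 13.9.
W^NE = (Σα)·S − ½Σα_i² = 13.9² − ½·54.63 = 165.895.
Planner sets s_i = Σα_j = 13.9 for every i, so S^SO = 4·13.9 = 55.6.
W^SO = (Σα)·S^SO − ½·4·(Σα)² = (4/2)·13.9² = 386.42.
Deadweight loss = W^SO − W^NE = 220.525.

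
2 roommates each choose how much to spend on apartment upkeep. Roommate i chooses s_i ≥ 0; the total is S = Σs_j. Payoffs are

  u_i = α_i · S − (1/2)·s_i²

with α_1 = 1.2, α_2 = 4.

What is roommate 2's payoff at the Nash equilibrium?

12.8

Roommate i's FOC: ∂u_i/∂s_i = α_i − s_i = 0, so s_i* = α_i.
NE contributions = (1.2, 4); S = 5.2.
u_2 = α_2·S − ½·(s_2)² = 4·5.2 − ½·4² = 12.8.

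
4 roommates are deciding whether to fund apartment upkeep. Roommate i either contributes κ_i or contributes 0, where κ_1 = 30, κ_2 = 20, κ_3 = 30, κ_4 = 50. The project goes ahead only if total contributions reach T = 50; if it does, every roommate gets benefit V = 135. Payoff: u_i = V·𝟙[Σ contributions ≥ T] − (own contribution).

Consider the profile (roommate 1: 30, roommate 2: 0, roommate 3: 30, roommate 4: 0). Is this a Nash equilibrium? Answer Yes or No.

Yes

Total = 60 ≥ 50: provided.
Roommate 1 (pledges 30, payoff 105): dropping to 0 → total 30, payoff 0. No gain.
Roommate 2 (pledges 0, payoff 135): pledging 20 → total 80, payoff 115. No gain.
Roommate 3 (pledges 30, payoff 105): dropping to 0 → total 30, payoff 0. No gain.
Roommate 4 (pledges 0, payoff 135): pledging 50 → total 110, payoff 85. No gain.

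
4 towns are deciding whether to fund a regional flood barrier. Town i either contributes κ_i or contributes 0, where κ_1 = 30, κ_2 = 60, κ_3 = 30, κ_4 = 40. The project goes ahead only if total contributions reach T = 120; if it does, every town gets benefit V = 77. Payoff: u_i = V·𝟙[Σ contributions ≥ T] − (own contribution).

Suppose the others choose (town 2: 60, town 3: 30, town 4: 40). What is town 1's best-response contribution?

Others' total = 130 ≥ 120; contributing adds cost 30 for no extra benefit.
Best response: 0.

0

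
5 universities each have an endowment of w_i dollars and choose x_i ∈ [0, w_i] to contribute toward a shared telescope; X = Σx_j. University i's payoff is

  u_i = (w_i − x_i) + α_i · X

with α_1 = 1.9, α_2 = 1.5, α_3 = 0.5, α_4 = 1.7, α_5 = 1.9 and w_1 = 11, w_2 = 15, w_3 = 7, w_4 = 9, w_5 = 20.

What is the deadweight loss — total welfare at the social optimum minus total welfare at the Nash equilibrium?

∂u_i/∂x_i = α_i − 1, so university i contributes w_i if α_i > 1, else 0.
α_i > 1 for i ∈ {1, 2, 4, 5}; NE contributions (11, 15, 0, 9, 20), X = 55.
W^NE = Σw_i − X^NE + (Σα_i)·X^NE = 62 + 6.5·55 = 419.5.
Planner: ∂(Σu_j)/∂x_i = Σα_j − 1 = 6.5 > 0, so everyone contributes w_i; X^SO = 62, W^SO = 62 + 6.5·62 = 465.
Deadweight loss = 45.5.

45.5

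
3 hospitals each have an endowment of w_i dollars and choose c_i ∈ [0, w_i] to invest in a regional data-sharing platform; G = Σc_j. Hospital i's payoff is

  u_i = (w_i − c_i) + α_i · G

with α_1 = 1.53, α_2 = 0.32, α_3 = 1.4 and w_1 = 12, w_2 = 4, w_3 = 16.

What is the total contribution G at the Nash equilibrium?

∂u_i/∂c_i = α_i − 1, so hospital i contributes w_i if α_i > 1, else 0.
α_i > 1 for i ∈ {1, 3}; NE contributions (12, 0, 16), G = 28.

28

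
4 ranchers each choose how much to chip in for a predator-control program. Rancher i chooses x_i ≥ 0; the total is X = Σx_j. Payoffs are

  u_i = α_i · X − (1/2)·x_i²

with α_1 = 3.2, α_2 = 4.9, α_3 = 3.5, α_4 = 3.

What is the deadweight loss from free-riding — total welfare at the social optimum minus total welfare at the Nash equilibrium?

Rancher i's FOC: ∂u_i/∂x_i = α_i − x_i = 0, so x_i* = α_i.
NE contributions = (3.2, 4.9, 3.5, 3); X = 14.6.
W^NE = (Σα)·X − ½Σα_i² = 14.6² − ½·55.5 = 185.41.
Planner sets x_i = Σα_j = 14.6 for every i, so X^SO = 4·14.6 = 58.4.
W^SO = (Σα)·X^SO − ½·4·(Σα)² = (4/2)·14.6² = 426.32.
Deadweight loss = W^SO − W^NE = 240.91.

240.91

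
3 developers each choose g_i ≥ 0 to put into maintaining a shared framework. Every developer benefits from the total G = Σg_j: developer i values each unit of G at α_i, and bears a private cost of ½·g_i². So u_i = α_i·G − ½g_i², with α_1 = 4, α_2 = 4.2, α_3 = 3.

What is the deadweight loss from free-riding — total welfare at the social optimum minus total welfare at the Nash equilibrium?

Developer i's FOC: ∂u_i/∂g_i = α_i − g_i = 0, so g_i* = α_i.
NE contributions = (4, 4.2, 3); G = 11.2.
W^NE = (Σα)·G − ½Σα_i² = 11.2² − ½·42.64 = 104.12.
Planner sets g_i = Σα_j = 11.2 for every i, so G^SO = 3·11.2 = 33.6.
W^SO = (Σα)·G^SO − ½·3·(Σα)² = (3/2)·11.2² = 188.16.
Deadweight loss = W^SO − W^NE = 84.04.

84.04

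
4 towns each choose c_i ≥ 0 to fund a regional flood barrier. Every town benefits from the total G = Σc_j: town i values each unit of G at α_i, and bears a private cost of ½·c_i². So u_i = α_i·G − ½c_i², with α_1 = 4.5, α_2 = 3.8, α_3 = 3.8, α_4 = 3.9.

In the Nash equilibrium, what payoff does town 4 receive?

Town i's FOC: ∂u_i/∂c_i = α_i − c_i = 0, so c_i* = α_i.
NE contributions = (4.5, 3.8, 3.8, 3.9); G = 16.
u_4 = α_4·G − ½·(c_4)² = 3.9·16 − ½·3.9² = 54.795.

54.795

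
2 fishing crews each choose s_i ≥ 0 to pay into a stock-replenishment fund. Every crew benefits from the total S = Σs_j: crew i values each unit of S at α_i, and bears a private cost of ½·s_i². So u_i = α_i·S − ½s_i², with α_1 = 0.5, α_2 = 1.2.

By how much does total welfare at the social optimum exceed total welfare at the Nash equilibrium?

0.845

Crew i's FOC: ∂u_i/∂s_i = α_i − s_i = 0, so s_i* = α_i.
NE contributions = (0.5, 1.2); S = 1.7.
W^NE = (Σα)·S − ½Σα_i² = 1.7² − ½·1.69 = 2.045.
Planner sets s_i = Σα_j = 1.7 for every i, so S^SO = 2·1.7 = 3.4.
W^SO = (Σα)·S^SO − ½·2·(Σα)² = (2/2)·1.7² = 2.89.
Deadweight loss = W^SO − W^NE = 0.845.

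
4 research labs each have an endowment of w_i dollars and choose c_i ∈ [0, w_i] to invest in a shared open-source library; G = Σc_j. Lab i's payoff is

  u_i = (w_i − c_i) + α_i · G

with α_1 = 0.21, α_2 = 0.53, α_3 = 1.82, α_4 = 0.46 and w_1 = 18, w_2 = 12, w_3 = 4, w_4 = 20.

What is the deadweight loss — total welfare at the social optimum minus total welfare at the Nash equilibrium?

∂u_i/∂c_i = α_i − 1, so lab i contributes w_i if α_i > 1, else 0.
α_i > 1 for i ∈ {3}; NE contributions (0, 0, 4, 0), G = 4.
W^NE = Σw_i − G^NE + (Σα_i)·G^NE = 54 + 2.02·4 = 62.08.
Planner: ∂(Σu_j)/∂c_i = Σα_j − 1 = 2.02 > 0, so everyone contributes w_i; G^SO = 54, W^SO = 54 + 2.02·54 = 163.08.
Deadweight loss = 101.

101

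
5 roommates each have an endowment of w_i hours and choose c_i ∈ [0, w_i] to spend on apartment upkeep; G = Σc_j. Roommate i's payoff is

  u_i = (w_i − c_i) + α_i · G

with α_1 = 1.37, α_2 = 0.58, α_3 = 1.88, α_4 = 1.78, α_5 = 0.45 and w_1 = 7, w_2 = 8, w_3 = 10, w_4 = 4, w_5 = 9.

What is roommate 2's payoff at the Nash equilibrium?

∂u_i/∂c_i = α_i − 1, so roommate i contributes w_i if α_i > 1, else 0.
α_i > 1 for i ∈ {1, 3, 4}; NE contributions (7, 0, 10, 4, 0), G = 21.
u_2 = (8 − 0) + 0.58·21 = 20.18.

20.18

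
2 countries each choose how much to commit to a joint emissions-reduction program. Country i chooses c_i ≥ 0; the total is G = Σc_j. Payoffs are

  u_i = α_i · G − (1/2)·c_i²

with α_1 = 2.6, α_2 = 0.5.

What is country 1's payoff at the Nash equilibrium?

Country i's FOC: ∂u_i/∂c_i = α_i − c_i = 0, so c_i* = α_i.
NE contributions = (2.6, 0.5); G = 3.1.
u_1 = α_1·G − ½·(c_1)² = 2.6·3.1 − ½·2.6² = 4.68.

4.68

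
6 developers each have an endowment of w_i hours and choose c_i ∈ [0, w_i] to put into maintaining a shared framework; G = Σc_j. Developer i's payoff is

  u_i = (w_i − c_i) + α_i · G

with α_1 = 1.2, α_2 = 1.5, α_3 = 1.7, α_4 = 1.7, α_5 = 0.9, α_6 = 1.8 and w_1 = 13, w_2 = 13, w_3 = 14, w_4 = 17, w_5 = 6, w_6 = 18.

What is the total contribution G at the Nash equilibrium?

75

∂u_i/∂c_i = α_i − 1, so developer i contributes w_i if α_i > 1, else 0.
α_i > 1 for i ∈ {1, 2, 3, 4, 6}; NE contributions (13, 13, 14, 17, 0, 18), G = 75.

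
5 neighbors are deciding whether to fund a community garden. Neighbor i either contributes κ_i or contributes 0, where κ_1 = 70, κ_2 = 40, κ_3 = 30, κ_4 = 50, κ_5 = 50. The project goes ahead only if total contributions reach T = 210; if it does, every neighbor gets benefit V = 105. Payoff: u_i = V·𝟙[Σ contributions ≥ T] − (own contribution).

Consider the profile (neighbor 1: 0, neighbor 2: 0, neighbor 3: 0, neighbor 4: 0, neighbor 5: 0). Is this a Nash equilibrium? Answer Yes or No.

Total = 0 < 210: not provided.
Neighbor 1 (pledges 0, payoff 0): pledging 70 → total 70, payoff -70. No gain.
Neighbor 2 (pledges 0, payoff 0): pledging 40 → total 40, payoff -40. No gain.
Neighbor 3 (pledges 0, payoff 0): pledging 30 → total 30, payoff -30. No gain.
Neighbor 4 (pledges 0, payoff 0): pledging 50 → total 50, payoff -50. No gain.
Neighbor 5 (pledges 0, payoff 0): pledging 50 → total 50, payoff -50. No gain.

Yes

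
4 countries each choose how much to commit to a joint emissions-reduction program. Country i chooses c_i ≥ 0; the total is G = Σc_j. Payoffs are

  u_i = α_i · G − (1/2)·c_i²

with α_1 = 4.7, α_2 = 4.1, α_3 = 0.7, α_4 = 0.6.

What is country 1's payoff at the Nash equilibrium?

Country i's FOC: ∂u_i/∂c_i = α_i − c_i = 0, so c_i* = α_i.
NE contributions = (4.7, 4.1, 0.7, 0.6); G = 10.1.
u_1 = α_1·G − ½·(c_1)² = 4.7·10.1 − ½·4.7² = 36.425.

36.425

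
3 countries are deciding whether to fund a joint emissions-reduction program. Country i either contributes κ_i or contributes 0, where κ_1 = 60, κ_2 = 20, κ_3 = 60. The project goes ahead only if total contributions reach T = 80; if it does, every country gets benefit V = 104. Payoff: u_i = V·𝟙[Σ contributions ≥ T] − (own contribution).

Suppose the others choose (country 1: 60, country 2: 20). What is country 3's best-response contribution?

0

Others' total = 80 ≥ 80; contributing adds cost 60 for no extra benefit.
Best response: 0.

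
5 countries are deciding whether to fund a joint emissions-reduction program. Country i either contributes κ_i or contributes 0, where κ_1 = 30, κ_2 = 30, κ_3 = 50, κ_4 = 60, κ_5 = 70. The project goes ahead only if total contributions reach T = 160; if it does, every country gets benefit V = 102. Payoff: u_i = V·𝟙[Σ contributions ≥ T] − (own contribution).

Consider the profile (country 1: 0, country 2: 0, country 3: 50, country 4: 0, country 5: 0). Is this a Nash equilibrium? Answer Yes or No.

No

Total = 50 < 160: not provided.
Country 1 (pledges 0, payoff 0): pledging 30 → total 80, payoff -30. No gain.
Country 2 (pledges 0, payoff 0): pledging 30 → total 80, payoff -30. No gain.
Country 3 (pledges 50, payoff -50): dropping to 0 → total 0, payoff 0. Profitable deviation.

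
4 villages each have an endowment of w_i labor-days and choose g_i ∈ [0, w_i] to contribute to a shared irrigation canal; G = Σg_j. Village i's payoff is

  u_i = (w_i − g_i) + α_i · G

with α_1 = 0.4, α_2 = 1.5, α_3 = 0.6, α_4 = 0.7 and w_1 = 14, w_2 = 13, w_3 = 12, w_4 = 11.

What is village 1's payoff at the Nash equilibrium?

∂u_i/∂g_i = α_i − 1, so village i contributes w_i if α_i > 1, else 0.
α_i > 1 for i ∈ {2}; NE contributions (0, 13, 0, 0), G = 13.
u_1 = (14 − 0) + 0.4·13 = 19.2.

19.2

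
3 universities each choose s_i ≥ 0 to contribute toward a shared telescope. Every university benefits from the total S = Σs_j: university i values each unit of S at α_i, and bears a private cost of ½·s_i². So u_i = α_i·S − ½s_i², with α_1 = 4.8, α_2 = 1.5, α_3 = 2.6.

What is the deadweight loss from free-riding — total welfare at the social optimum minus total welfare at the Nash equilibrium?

University i's FOC: ∂u_i/∂s_i = α_i − s_i = 0, so s_i* = α_i.
NE contributions = (4.8, 1.5, 2.6); S = 8.9.
W^NE = (Σα)·S − ½Σα_i² = 8.9² − ½·32.05 = 63.185.
Planner sets s_i = Σα_j = 8.9 for every i, so S^SO = 3·8.9 = 26.7.
W^SO = (Σα)·S^SO − ½·3·(Σα)² = (3/2)·8.9² = 118.815.
Deadweight loss = W^SO − W^NE = 55.63.

55.63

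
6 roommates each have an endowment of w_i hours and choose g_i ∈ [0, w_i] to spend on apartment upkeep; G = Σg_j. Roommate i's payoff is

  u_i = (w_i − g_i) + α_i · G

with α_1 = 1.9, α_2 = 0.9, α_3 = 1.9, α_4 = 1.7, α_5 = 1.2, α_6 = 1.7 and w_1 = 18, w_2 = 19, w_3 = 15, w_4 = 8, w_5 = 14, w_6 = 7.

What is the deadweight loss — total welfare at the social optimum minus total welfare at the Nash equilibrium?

157.7

∂u_i/∂g_i = α_i − 1, so roommate i contributes w_i if α_i > 1, else 0.
α_i > 1 for i ∈ {1, 3, 4, 5, 6}; NE contributions (18, 0, 15, 8, 14, 7), G = 62.
W^NE = Σw_i − G^NE + (Σα_i)·G^NE = 81 + 8.3·62 = 595.6.
Planner: ∂(Σu_j)/∂g_i = Σα_j − 1 = 8.3 > 0, so everyone contributes w_i; G^SO = 81, W^SO = 81 + 8.3·81 = 753.3.
Deadweight loss = 157.7.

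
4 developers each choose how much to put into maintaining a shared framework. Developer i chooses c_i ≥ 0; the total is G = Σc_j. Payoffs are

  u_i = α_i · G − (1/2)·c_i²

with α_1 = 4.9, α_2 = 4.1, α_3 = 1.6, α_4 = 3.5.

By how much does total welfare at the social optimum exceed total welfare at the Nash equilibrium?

226.625

Developer i's FOC: ∂u_i/∂c_i = α_i − c_i = 0, so c_i* = α_i.
NE contributions = (4.9, 4.1, 1.6, 3.5); G = 14.1.
W^NE = (Σα)·G − ½Σα_i² = 14.1² − ½·55.63 = 170.995.
Planner sets c_i = Σα_j = 14.1 for every i, so G^SO = 4·14.1 = 56.4.
W^SO = (Σα)·G^SO − ½·4·(Σα)² = (4/2)·14.1² = 397.62.
Deadweight loss = W^SO − W^NE = 226.625.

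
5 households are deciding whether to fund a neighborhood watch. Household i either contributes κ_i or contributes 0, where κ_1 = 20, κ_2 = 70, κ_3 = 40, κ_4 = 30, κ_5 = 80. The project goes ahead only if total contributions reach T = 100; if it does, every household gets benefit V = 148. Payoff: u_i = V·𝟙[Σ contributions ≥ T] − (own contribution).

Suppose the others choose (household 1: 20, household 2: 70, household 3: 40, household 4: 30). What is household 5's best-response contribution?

Others' total = 160 ≥ 100; contributing adds cost 80 for no extra benefit.
Best response: 0.

0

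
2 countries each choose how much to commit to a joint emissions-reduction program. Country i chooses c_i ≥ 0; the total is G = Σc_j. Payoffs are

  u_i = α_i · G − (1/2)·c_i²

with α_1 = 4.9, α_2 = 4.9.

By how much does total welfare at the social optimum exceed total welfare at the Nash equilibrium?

24.01

Country i's FOC: ∂u_i/∂c_i = α_i − c_i = 0, so c_i* = α_i.
NE contributions = (4.9, 4.9); G = 9.8.
W^NE = (Σα)·G − ½Σα_i² = 9.8² − ½·48.02 = 72.03.
Planner sets c_i = Σα_j = 9.8 for every i, so G^SO = 2·9.8 = 19.6.
W^SO = (Σα)·G^SO − ½·2·(Σα)² = (2/2)·9.8² = 96.04.
Deadweight loss = W^SO − W^NE = 24.01.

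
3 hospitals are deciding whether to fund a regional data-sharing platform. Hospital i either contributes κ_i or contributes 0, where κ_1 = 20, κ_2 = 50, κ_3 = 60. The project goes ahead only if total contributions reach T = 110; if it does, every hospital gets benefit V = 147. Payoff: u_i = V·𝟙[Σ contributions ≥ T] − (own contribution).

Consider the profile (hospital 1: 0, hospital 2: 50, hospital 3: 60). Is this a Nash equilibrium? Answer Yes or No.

Yes

Total = 110 ≥ 110: provided.
Hospital 1 (pledges 0, payoff 147): pledging 20 → total 130, payoff 127. No gain.
Hospital 2 (pledges 50, payoff 97): dropping to 0 → total 60, payoff 0. No gain.
Hospital 3 (pledges 60, payoff 87): dropping to 0 → total 50, payoff 0. No gain.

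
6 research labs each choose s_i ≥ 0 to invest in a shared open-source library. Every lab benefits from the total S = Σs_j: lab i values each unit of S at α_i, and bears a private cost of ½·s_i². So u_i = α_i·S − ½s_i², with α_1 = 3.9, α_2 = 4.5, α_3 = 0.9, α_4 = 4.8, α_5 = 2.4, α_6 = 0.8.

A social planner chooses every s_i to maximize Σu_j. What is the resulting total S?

Planner FOC: ∂(Σu_j)/∂s_i = (Σα_j) − s_i = 0, so s_i^SO = Σα_j = 17.3 for every i; S^SO = 103.8.

103.8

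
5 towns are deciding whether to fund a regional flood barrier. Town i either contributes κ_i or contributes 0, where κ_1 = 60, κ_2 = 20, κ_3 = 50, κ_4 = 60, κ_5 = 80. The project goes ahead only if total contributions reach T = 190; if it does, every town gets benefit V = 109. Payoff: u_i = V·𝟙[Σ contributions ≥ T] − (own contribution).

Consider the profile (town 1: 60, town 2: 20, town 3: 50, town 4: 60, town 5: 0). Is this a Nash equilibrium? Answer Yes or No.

Total = 190 ≥ 190: provided.
Town 1 (pledges 60, payoff 49): dropping to 0 → total 130, payoff 0. No gain.
Town 2 (pledges 20, payoff 89): dropping to 0 → total 170, payoff 0. No gain.
Town 3 (pledges 50, payoff 59): dropping to 0 → total 140, payoff 0. No gain.
Town 4 (pledges 60, payoff 49): dropping to 0 → total 130, payoff 0. No gain.
Town 5 (pledges 0, payoff 109): pledging 80 → total 270, payoff 29. No gain.

Yes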